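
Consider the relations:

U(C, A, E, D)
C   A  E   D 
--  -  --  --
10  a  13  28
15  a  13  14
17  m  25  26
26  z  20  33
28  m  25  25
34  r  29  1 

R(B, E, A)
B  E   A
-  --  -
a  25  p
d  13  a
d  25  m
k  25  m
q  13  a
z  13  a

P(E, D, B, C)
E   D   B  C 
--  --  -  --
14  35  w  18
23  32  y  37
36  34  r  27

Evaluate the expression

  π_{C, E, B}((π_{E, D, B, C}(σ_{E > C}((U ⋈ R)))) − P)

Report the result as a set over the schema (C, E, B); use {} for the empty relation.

{(10, 13, d), (10, 13, q), (10, 13, z), (17, 25, d), (17, 25, k)}

Joining U and R on A, E yields {(10, a, 13, 28, d), (10, a, 13, 28, q), (10, a, 13, 28, z), (15, a, 13, 14, d), (15, a, 13, 14, q), (15, a, 13, 14, z), (17, m, 25, 26, d), (17, m, 25, 26, k), (28, m, 25, 25, d), (28, m, 25, 25, k)}.
Selection E > C: {(10, a, 13, 28, d), (10, a, 13, 28, q), (10, a, 13, 28, z), (17, m, 25, 26, d), (17, m, 25, 26, k)}
Projecting to E, D, B, C: {(13, 28, d, 10), (13, 28, q, 10), (13, 28, z, 10), (25, 26, d, 17), (25, 26, k, 17)}
Taking the difference: {(13, 28, d, 10), (13, 28, q, 10), (13, 28, z, 10), (25, 26, d, 17), (25, 26, k, 17)}
Projecting to C, E, B: {(10, 13, d), (10, 13, q), (10, 13, z), (17, 25, d), (17, 25, k)}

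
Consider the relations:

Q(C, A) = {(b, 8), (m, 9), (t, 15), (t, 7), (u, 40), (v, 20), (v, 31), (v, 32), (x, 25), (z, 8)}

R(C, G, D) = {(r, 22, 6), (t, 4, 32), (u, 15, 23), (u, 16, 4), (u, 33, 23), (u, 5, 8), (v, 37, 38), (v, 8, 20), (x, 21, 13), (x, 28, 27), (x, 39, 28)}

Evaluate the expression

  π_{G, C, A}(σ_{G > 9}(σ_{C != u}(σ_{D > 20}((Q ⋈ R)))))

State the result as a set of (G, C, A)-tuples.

{(28, x, 25), (37, v, 20), (37, v, 31), (37, v, 32), (39, x, 25)}

Q ⋈ R (natural join on C): {(t, 15, 4, 32), (t, 7, 4, 32), (u, 40, 15, 23), (u, 40, 16, 4), (u, 40, 33, 23), (u, 40, 5, 8), (v, 20, 37, 38), (v, 20, 8, 20), (v, 31, 37, 38), (v, 31, 8, 20), (v, 32, 37, 38), (v, 32, 8, 20), (x, 25, 21, 13), (x, 25, 28, 27), (x, 25, 39, 28)}
Apply σ_{D > 20}; surviving tuples: {(t, 15, 4, 32), (t, 7, 4, 32), (u, 40, 15, 23), (u, 40, 33, 23), (v, 20, 37, 38), (v, 31, 37, 38), (v, 32, 37, 38), (x, 25, 28, 27), (x, 25, 39, 28)}
Apply σ_{C != u}; surviving tuples: {(t, 15, 4, 32), (t, 7, 4, 32), (v, 20, 37, 38), (v, 31, 37, 38), (v, 32, 37, 38), (x, 25, 28, 27), (x, 25, 39, 28)}
Apply σ_{G > 9}; surviving tuples: {(v, 20, 37, 38), (v, 31, 37, 38), (v, 32, 37, 38), (x, 25, 28, 27), (x, 25, 39, 28)}
Keep only column(s) G, C, A: {(28, x, 25), (37, v, 20), (37, v, 31), (37, v, 32), (39, x, 25)}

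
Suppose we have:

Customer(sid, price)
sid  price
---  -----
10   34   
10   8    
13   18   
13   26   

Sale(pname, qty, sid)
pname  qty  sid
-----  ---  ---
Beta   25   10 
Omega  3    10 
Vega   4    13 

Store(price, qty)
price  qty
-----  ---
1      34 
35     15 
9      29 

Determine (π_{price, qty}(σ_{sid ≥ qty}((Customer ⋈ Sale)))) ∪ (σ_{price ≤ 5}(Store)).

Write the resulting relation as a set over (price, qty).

Joining Customer and Sale on sid yields {(10, 34, Beta, 25), (10, 34, Omega, 3), (10, 8, Beta, 25), (10, 8, Omega, 3), (13, 18, Vega, 4), (13, 26, Vega, 4)}.
σ[sid ≥ qty]: keep tuples satisfying sid ≥ qty → {(10, 34, Omega, 3), (10, 8, Omega, 3), (13, 18, Vega, 4), (13, 26, Vega, 4)}
Projecting to price, qty: {(18, 4), (26, 4), (34, 3), (8, 3)}
σ[price ≤ 5]: keep tuples satisfying price ≤ 5 → {(1, 34)}
Union: {(18, 4), (26, 4), (34, 3), (8, 3)} with {(1, 34)} → {(1, 34), (18, 4), (26, 4), (34, 3), (8, 3)}

{(1, 34), (18, 4), (26, 4), (34, 3), (8, 3)}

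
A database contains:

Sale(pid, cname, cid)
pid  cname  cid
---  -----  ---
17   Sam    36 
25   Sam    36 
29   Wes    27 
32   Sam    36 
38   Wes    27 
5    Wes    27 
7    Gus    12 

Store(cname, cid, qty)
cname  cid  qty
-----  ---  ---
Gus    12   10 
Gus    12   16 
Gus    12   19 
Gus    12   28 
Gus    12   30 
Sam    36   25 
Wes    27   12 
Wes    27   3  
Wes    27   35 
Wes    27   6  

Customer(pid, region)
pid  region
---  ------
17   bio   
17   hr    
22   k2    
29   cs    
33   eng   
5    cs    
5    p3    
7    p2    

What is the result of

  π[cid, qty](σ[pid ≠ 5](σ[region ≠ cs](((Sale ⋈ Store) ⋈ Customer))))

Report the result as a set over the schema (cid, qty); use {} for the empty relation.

{(12, 10), (12, 16), (12, 19), (12, 28), (12, 30), (36, 25)}

Natural join on cname, cid: {(17, Sam, 36, 25), (25, Sam, 36, 25), (29, Wes, 27, 12), (29, Wes, 27, 3), (29, Wes, 27, 35), (29, Wes, 27, 6), (32, Sam, 36, 25), (38, Wes, 27, 12), (38, Wes, 27, 3), (38, Wes, 27, 35), (38, Wes, 27, 6), (5, Wes, 27, 12), (5, Wes, 27, 3), (5, Wes, 27, 35), (5, Wes, 27, 6), (7, Gus, 12, 10), (7, Gus, 12, 16), (7, Gus, 12, 19), (7, Gus, 12, 28), (7, Gus, 12, 30)}
Natural join on pid: {(17, Sam, 36, 25, bio), (17, Sam, 36, 25, hr), (29, Wes, 27, 12, cs), (29, Wes, 27, 3, cs), (29, Wes, 27, 35, cs), (29, Wes, 27, 6, cs), (5, Wes, 27, 12, cs), (5, Wes, 27, 12, p3), (5, Wes, 27, 3, cs), (5, Wes, 27, 3, p3), (5, Wes, 27, 35, cs), (5, Wes, 27, 35, p3), (5, Wes, 27, 6, cs), (5, Wes, 27, 6, p3), (7, Gus, 12, 10, p2), (7, Gus, 12, 16, p2), (7, Gus, 12, 19, p2), (7, Gus, 12, 28, p2), (7, Gus, 12, 30, p2)}
Apply σ_{region ≠ cs}; surviving tuples: {(17, Sam, 36, 25, bio), (17, Sam, 36, 25, hr), (5, Wes, 27, 12, p3), (5, Wes, 27, 3, p3), (5, Wes, 27, 35, p3), (5, Wes, 27, 6, p3), (7, Gus, 12, 10, p2), (7, Gus, 12, 16, p2), (7, Gus, 12, 19, p2), (7, Gus, 12, 28, p2), (7, Gus, 12, 30, p2)}
Apply σ_{pid ≠ 5}; surviving tuples: {(17, Sam, 36, 25, bio), (17, Sam, 36, 25, hr), (7, Gus, 12, 10, p2), (7, Gus, 12, 16, p2), (7, Gus, 12, 19, p2), (7, Gus, 12, 28, p2), (7, Gus, 12, 30, p2)}
Keep only column(s) cid, qty (1 duplicate(s) eliminated): {(12, 10), (12, 16), (12, 19), (12, 28), (12, 30), (36, 25)}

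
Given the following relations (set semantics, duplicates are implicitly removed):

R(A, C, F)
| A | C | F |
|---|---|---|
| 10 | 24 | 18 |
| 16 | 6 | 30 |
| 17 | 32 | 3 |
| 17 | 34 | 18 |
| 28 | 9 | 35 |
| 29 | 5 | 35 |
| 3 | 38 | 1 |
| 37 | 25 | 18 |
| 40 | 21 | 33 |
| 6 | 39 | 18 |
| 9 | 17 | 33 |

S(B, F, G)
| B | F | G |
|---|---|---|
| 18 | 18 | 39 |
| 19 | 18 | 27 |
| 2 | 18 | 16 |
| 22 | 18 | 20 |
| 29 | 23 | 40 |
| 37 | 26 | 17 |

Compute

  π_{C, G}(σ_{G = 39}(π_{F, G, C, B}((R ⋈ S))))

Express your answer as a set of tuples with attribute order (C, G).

{(24, 39), (25, 39), (34, 39), (39, 39)}

Joining R and S on F yields {(10, 24, 18, 18, 39), (10, 24, 18, 19, 27), (10, 24, 18, 2, 16), (10, 24, 18, 22, 20), (17, 34, 18, 18, 39), (17, 34, 18, 19, 27), (17, 34, 18, 2, 16), (17, 34, 18, 22, 20), (37, 25, 18, 18, 39), (37, 25, 18, 19, 27), (37, 25, 18, 2, 16), (37, 25, 18, 22, 20), (6, 39, 18, 18, 39), (6, 39, 18, 19, 27), (6, 39, 18, 2, 16), (6, 39, 18, 22, 20)}.
π[F, G, C, B]: project onto (F, G, C, B) → {(18, 16, 24, 2), (18, 16, 25, 2), (18, 16, 34, 2), (18, 16, 39, 2), (18, 20, 24, 22), (18, 20, 25, 22), (18, 20, 34, 22), (18, 20, 39, 22), (18, 27, 24, 19), (18, 27, 25, 19), (18, 27, 34, 19), (18, 27, 39, 19), (18, 39, 24, 18), (18, 39, 25, 18), (18, 39, 34, 18), (18, 39, 39, 18)}
σ[G = 39]: keep tuples satisfying G = 39 → {(18, 39, 24, 18), (18, 39, 25, 18), (18, 39, 34, 18), (18, 39, 39, 18)}
π[C, G]: project onto (C, G) → {(24, 39), (25, 39), (34, 39), (39, 39)}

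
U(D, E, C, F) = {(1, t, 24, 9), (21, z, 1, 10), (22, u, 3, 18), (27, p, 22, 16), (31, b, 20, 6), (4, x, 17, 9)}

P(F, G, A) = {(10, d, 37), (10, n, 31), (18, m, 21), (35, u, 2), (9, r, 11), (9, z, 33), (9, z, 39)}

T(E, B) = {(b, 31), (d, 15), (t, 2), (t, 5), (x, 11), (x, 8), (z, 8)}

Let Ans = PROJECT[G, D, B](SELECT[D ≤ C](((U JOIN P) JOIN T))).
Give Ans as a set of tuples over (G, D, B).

Joining U and P on F yields {(1, t, 24, 9, r, 11), (1, t, 24, 9, z, 33), (1, t, 24, 9, z, 39), (21, z, 1, 10, d, 37), (21, z, 1, 10, n, 31), (22, u, 3, 18, m, 21), (4, x, 17, 9, r, 11), (4, x, 17, 9, z, 33), (4, x, 17, 9, z, 39)}.
Joining (U JOIN P) and T on E yields {(1, t, 24, 9, r, 11, 2), (1, t, 24, 9, r, 11, 5), (1, t, 24, 9, z, 33, 2), (1, t, 24, 9, z, 33, 5), (1, t, 24, 9, z, 39, 2), (1, t, 24, 9, z, 39, 5), (21, z, 1, 10, d, 37, 8), (21, z, 1, 10, n, 31, 8), (4, x, 17, 9, r, 11, 11), (4, x, 17, 9, r, 11, 8), (4, x, 17, 9, z, 33, 11), (4, x, 17, 9, z, 33, 8), (4, x, 17, 9, z, 39, 11), (4, x, 17, 9, z, 39, 8)}.
Selection D ≤ C: {(1, t, 24, 9, r, 11, 2), (1, t, 24, 9, r, 11, 5), (1, t, 24, 9, z, 33, 2), (1, t, 24, 9, z, 33, 5), (1, t, 24, 9, z, 39, 2), (1, t, 24, 9, z, 39, 5), (4, x, 17, 9, r, 11, 11), (4, x, 17, 9, r, 11, 8), (4, x, 17, 9, z, 33, 11), (4, x, 17, 9, z, 33, 8), (4, x, 17, 9, z, 39, 11), (4, x, 17, 9, z, 39, 8)}
Projecting to G, D, B (4 duplicate(s) eliminated): {(r, 1, 2), (r, 1, 5), (r, 4, 11), (r, 4, 8), (z, 1, 2), (z, 1, 5), (z, 4, 11), (z, 4, 8)}

{(r, 1, 2), (r, 1, 5), (r, 4, 11), (r, 4, 8), (z, 1, 2), (z, 1, 5), (z, 4, 11), (z, 4, 8)}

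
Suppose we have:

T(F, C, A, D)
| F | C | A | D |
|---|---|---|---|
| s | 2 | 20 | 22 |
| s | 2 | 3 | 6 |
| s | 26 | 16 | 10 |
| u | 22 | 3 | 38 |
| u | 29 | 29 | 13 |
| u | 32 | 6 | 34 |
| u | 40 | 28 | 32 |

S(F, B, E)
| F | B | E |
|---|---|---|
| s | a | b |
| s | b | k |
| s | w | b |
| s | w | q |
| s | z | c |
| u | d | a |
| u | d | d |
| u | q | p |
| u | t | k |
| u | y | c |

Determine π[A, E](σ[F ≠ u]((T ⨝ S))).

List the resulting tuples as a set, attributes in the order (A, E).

T ⋈ S (natural join on F): {(s, 2, 20, 22, a, b), (s, 2, 20, 22, b, k), (s, 2, 20, 22, w, b), (s, 2, 20, 22, w, q), (s, 2, 20, 22, z, c), (s, 2, 3, 6, a, b), (s, 2, 3, 6, b, k), (s, 2, 3, 6, w, b), (s, 2, 3, 6, w, q), (s, 2, 3, 6, z, c), (s, 26, 16, 10, a, b), (s, 26, 16, 10, b, k), (s, 26, 16, 10, w, b), (s, 26, 16, 10, w, q), (s, 26, 16, 10, z, c), (u, 22, 3, 38, d, a), (u, 22, 3, 38, d, d), (u, 22, 3, 38, q, p), (u, 22, 3, 38, t, k), (u, 22, 3, 38, y, c), (u, 29, 29, 13, d, a), (u, 29, 29, 13, d, d), (u, 29, 29, 13, q, p), (u, 29, 29, 13, t, k), (u, 29, 29, 13, y, c), (u, 32, 6, 34, d, a), (u, 32, 6, 34, d, d), (u, 32, 6, 34, q, p), (u, 32, 6, 34, t, k), (u, 32, 6, 34, y, c), (u, 40, 28, 32, d, a), (u, 40, 28, 32, d, d), (u, 40, 28, 32, q, p), (u, 40, 28, 32, t, k), (u, 40, 28, 32, y, c)}
Apply σ_{F ≠ u}; surviving tuples: {(s, 2, 20, 22, a, b), (s, 2, 20, 22, b, k), (s, 2, 20, 22, w, b), (s, 2, 20, 22, w, q), (s, 2, 20, 22, z, c), (s, 2, 3, 6, a, b), (s, 2, 3, 6, b, k), (s, 2, 3, 6, w, b), (s, 2, 3, 6, w, q), (s, 2, 3, 6, z, c), (s, 26, 16, 10, a, b), (s, 26, 16, 10, b, k), (s, 26, 16, 10, w, b), (s, 26, 16, 10, w, q), (s, 26, 16, 10, z, c)}
π_{A, E} gives {(16, b), (16, c), (16, k), (16, q), (20, b), (20, c), (20, k), (20, q), (3, b), (3, c), (3, k), (3, q)} (3 duplicate(s) eliminated).

{(16, b), (16, c), (16, k), (16, q), (20, b), (20, c), (20, k), (20, q), (3, b), (3, c), (3, k), (3, q)}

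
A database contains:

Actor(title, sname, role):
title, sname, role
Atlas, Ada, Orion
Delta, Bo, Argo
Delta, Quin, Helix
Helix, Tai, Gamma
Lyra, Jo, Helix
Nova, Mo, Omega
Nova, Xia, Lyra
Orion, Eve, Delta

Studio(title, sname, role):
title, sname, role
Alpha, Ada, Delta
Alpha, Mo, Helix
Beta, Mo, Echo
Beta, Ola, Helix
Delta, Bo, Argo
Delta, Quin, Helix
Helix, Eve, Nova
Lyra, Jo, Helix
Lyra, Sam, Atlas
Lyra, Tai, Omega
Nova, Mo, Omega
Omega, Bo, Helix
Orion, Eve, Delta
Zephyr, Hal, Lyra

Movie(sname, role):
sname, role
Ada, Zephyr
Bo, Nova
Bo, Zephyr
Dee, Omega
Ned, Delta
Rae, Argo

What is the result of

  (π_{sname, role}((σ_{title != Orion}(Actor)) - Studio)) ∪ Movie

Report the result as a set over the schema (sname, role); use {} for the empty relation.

{(Ada, Orion), (Ada, Zephyr), (Bo, Nova), (Bo, Zephyr), (Dee, Omega), (Ned, Delta), (Rae, Argo), (Tai, Gamma), (Xia, Lyra)}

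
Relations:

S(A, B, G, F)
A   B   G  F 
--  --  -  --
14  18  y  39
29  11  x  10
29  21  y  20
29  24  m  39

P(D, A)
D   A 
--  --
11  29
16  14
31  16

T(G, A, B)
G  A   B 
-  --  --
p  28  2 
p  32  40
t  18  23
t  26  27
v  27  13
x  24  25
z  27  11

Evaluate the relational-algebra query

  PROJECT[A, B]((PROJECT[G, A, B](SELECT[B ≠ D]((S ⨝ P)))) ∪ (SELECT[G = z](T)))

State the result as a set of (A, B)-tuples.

{(14, 18), (27, 11), (29, 21), (29, 24)}

S ⋈ P (natural join on A): {(14, 18, y, 39, 16), (29, 11, x, 10, 11), (29, 21, y, 20, 11), (29, 24, m, 39, 11)}
Filtering on B ≠ D leaves {(14, 18, y, 39, 16), (29, 21, y, 20, 11), (29, 24, m, 39, 11)}.
Projecting to G, A, B: {(m, 29, 24), (y, 14, 18), (y, 29, 21)}
Filtering on G = z leaves {(z, 27, 11)}.
Union: {(m, 29, 24), (y, 14, 18), (y, 29, 21)} with {(z, 27, 11)} → {(m, 29, 24), (y, 14, 18), (y, 29, 21), (z, 27, 11)}
Projecting to A, B: {(14, 18), (27, 11), (29, 21), (29, 24)}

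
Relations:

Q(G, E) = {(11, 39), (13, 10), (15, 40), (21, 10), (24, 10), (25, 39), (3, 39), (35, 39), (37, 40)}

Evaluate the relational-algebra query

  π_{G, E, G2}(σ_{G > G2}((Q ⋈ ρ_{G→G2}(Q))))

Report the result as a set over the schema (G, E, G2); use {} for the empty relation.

{(11, 39, 3), (21, 10, 13), (24, 10, 13), (24, 10, 21), (25, 39, 11), (25, 39, 3), (35, 39, 11), (35, 39, 25), (35, 39, 3), (37, 40, 15)}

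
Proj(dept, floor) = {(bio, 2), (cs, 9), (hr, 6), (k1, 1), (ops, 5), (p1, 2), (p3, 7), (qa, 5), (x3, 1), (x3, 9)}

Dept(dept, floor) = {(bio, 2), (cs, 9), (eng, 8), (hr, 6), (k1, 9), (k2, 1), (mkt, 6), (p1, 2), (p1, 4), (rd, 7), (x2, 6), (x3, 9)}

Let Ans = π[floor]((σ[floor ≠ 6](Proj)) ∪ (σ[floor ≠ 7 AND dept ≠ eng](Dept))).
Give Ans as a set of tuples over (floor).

Filtering on floor ≠ 6 leaves {(bio, 2), (cs, 9), (k1, 1), (ops, 5), (p1, 2), (p3, 7), (qa, 5), (x3, 1), (x3, 9)}.
Filtering on floor ≠ 7 AND dept ≠ eng leaves {(bio, 2), (cs, 9), (hr, 6), (k1, 9), (k2, 1), (mkt, 6), (p1, 2), (p1, 4), (x2, 6), (x3, 9)}.
Union: {(bio, 2), (cs, 9), (k1, 1), (ops, 5), (p1, 2), (p3, 7), (qa, 5), (x3, 1), (x3, 9)} with {(bio, 2), (cs, 9), (hr, 6), (k1, 9), (k2, 1), (mkt, 6), (p1, 2), (p1, 4), (x2, 6), (x3, 9)} → {(bio, 2), (cs, 9), (hr, 6), (k1, 1), (k1, 9), (k2, 1), (mkt, 6), (ops, 5), (p1, 2), (p1, 4), (p3, 7), (qa, 5), (x2, 6), (x3, 1), (x3, 9)}
π_{floor} gives {1, 2, 4, 5, 6, 7, 9} (8 duplicate(s) eliminated).

{1, 2, 4, 5, 6, 7, 9}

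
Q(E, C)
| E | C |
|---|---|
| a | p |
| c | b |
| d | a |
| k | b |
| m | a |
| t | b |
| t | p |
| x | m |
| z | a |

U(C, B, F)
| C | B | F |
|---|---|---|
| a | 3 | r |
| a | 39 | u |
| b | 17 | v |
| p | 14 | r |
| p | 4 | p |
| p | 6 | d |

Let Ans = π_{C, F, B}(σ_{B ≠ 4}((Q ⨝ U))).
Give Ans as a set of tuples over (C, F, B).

Joining Q and U on C yields {(a, p, 14, r), (a, p, 4, p), (a, p, 6, d), (c, b, 17, v), (d, a, 3, r), (d, a, 39, u), (k, b, 17, v), (m, a, 3, r), (m, a, 39, u), (t, b, 17, v), (t, p, 14, r), (t, p, 4, p), (t, p, 6, d), (z, a, 3, r), (z, a, 39, u)}.
σ[B ≠ 4]: keep tuples satisfying B ≠ 4 → {(a, p, 14, r), (a, p, 6, d), (c, b, 17, v), (d, a, 3, r), (d, a, 39, u), (k, b, 17, v), (m, a, 3, r), (m, a, 39, u), (t, b, 17, v), (t, p, 14, r), (t, p, 6, d), (z, a, 3, r), (z, a, 39, u)}
π_{C, F, B} gives {(a, r, 3), (a, u, 39), (b, v, 17), (p, d, 6), (p, r, 14)} (8 duplicate(s) eliminated).

{(a, r, 3), (a, u, 39), (b, v, 17), (p, d, 6), (p, r, 14)}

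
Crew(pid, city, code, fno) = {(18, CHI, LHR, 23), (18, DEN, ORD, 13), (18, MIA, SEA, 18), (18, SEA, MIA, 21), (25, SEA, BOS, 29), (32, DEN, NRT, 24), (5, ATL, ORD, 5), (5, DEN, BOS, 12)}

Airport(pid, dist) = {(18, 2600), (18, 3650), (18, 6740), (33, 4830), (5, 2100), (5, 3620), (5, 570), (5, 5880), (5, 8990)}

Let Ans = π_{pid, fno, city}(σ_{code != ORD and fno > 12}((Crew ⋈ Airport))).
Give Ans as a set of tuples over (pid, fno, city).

Crew ⋈ Airport (natural join on pid): {(18, CHI, LHR, 23, 2600), (18, CHI, LHR, 23, 3650), (18, CHI, LHR, 23, 6740), (18, DEN, ORD, 13, 2600), (18, DEN, ORD, 13, 3650), (18, DEN, ORD, 13, 6740), (18, MIA, SEA, 18, 2600), (18, MIA, SEA, 18, 3650), (18, MIA, SEA, 18, 6740), (18, SEA, MIA, 21, 2600), (18, SEA, MIA, 21, 3650), (18, SEA, MIA, 21, 6740), (5, ATL, ORD, 5, 2100), (5, ATL, ORD, 5, 3620), (5, ATL, ORD, 5, 570), (5, ATL, ORD, 5, 5880), (5, ATL, ORD, 5, 8990), (5, DEN, BOS, 12, 2100), (5, DEN, BOS, 12, 3620), (5, DEN, BOS, 12, 570), (5, DEN, BOS, 12, 5880), (5, DEN, BOS, 12, 8990)}
Apply σ_{code != ORD and fno > 12}; surviving tuples: {(18, CHI, LHR, 23, 2600), (18, CHI, LHR, 23, 3650), (18, CHI, LHR, 23, 6740), (18, MIA, SEA, 18, 2600), (18, MIA, SEA, 18, 3650), (18, MIA, SEA, 18, 6740), (18, SEA, MIA, 21, 2600), (18, SEA, MIA, 21, 3650), (18, SEA, MIA, 21, 6740)}
Keep only column(s) pid, fno, city (6 duplicate(s) eliminated): {(18, 18, MIA), (18, 21, SEA), (18, 23, CHI)}

{(18, 18, MIA), (18, 21, SEA), (18, 23, CHI)}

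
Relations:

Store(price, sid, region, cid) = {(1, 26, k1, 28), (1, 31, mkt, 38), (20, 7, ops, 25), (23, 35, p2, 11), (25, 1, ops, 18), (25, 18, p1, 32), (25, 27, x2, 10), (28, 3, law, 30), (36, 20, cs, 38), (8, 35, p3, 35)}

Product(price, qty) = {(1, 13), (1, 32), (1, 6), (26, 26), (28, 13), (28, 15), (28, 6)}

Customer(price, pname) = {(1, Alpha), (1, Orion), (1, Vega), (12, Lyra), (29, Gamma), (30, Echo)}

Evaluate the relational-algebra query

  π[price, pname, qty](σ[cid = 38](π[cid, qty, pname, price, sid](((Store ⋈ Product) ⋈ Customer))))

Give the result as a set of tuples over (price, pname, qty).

Natural join on price: {(1, 26, k1, 28, 13), (1, 26, k1, 28, 32), (1, 26, k1, 28, 6), (1, 31, mkt, 38, 13), (1, 31, mkt, 38, 32), (1, 31, mkt, 38, 6), (28, 3, law, 30, 13), (28, 3, law, 30, 15), (28, 3, law, 30, 6)}
Natural join on price: {(1, 26, k1, 28, 13, Alpha), (1, 26, k1, 28, 13, Orion), (1, 26, k1, 28, 13, Vega), (1, 26, k1, 28, 32, Alpha), (1, 26, k1, 28, 32, Orion), (1, 26, k1, 28, 32, Vega), (1, 26, k1, 28, 6, Alpha), (1, 26, k1, 28, 6, Orion), (1, 26, k1, 28, 6, Vega), (1, 31, mkt, 38, 13, Alpha), (1, 31, mkt, 38, 13, Orion), (1, 31, mkt, 38, 13, Vega), (1, 31, mkt, 38, 32, Alpha), (1, 31, mkt, 38, 32, Orion), (1, 31, mkt, 38, 32, Vega), (1, 31, mkt, 38, 6, Alpha), (1, 31, mkt, 38, 6, Orion), (1, 31, mkt, 38, 6, Vega)}
Projecting to cid, qty, pname, price, sid: {(28, 13, Alpha, 1, 26), (28, 13, Orion, 1, 26), (28, 13, Vega, 1, 26), (28, 32, Alpha, 1, 26), (28, 32, Orion, 1, 26), (28, 32, Vega, 1, 26), (28, 6, Alpha, 1, 26), (28, 6, Orion, 1, 26), (28, 6, Vega, 1, 26), (38, 13, Alpha, 1, 31), (38, 13, Orion, 1, 31), (38, 13, Vega, 1, 31), (38, 32, Alpha, 1, 31), (38, 32, Orion, 1, 31), (38, 32, Vega, 1, 31), (38, 6, Alpha, 1, 31), (38, 6, Orion, 1, 31), (38, 6, Vega, 1, 31)}
Apply σ_{cid = 38}; surviving tuples: {(38, 13, Alpha, 1, 31), (38, 13, Orion, 1, 31), (38, 13, Vega, 1, 31), (38, 32, Alpha, 1, 31), (38, 32, Orion, 1, 31), (38, 32, Vega, 1, 31), (38, 6, Alpha, 1, 31), (38, 6, Orion, 1, 31), (38, 6, Vega, 1, 31)}
Projecting to price, pname, qty: {(1, Alpha, 13), (1, Alpha, 32), (1, Alpha, 6), (1, Orion, 13), (1, Orion, 32), (1, Orion, 6), (1, Vega, 13), (1, Vega, 32), (1, Vega, 6)}

{(1, Alpha, 13), (1, Alpha, 32), (1, Alpha, 6), (1, Orion, 13), (1, Orion, 32), (1, Orion, 6), (1, Vega, 13), (1, Vega, 32), (1, Vega, 6)}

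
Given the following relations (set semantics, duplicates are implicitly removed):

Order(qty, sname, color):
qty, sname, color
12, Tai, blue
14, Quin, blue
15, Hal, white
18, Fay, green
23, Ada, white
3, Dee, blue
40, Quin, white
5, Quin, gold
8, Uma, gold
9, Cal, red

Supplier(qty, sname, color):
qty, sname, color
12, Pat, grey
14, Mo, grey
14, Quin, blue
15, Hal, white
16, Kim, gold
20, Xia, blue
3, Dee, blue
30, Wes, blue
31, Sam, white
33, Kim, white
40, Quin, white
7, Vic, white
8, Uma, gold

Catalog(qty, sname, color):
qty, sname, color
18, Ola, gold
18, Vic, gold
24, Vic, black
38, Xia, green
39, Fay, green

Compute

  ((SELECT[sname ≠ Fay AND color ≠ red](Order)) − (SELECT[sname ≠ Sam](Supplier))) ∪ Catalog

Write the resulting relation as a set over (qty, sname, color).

σ[sname ≠ Fay AND color ≠ red]: keep tuples satisfying sname ≠ Fay AND color ≠ red → {(12, Tai, blue), (14, Quin, blue), (15, Hal, white), (23, Ada, white), (3, Dee, blue), (40, Quin, white), (5, Quin, gold), (8, Uma, gold)}
σ[sname ≠ Sam]: keep tuples satisfying sname ≠ Sam → {(12, Pat, grey), (14, Mo, grey), (14, Quin, blue), (15, Hal, white), (16, Kim, gold), (20, Xia, blue), (3, Dee, blue), (30, Wes, blue), (33, Kim, white), (40, Quin, white), (7, Vic, white), (8, Uma, gold)}
Difference: {(12, Tai, blue), (14, Quin, blue), (15, Hal, white), (23, Ada, white), (3, Dee, blue), (40, Quin, white), (5, Quin, gold), (8, Uma, gold)} with {(12, Pat, grey), (14, Mo, grey), (14, Quin, blue), (15, Hal, white), (16, Kim, gold), (20, Xia, blue), (3, Dee, blue), (30, Wes, blue), (33, Kim, white), (40, Quin, white), (7, Vic, white), (8, Uma, gold)} → {(12, Tai, blue), (23, Ada, white), (5, Quin, gold)}
Union: {(12, Tai, blue), (23, Ada, white), (5, Quin, gold)} with {(18, Ola, gold), (18, Vic, gold), (24, Vic, black), (38, Xia, green), (39, Fay, green)} → {(12, Tai, blue), (18, Ola, gold), (18, Vic, gold), (23, Ada, white), (24, Vic, black), (38, Xia, green), (39, Fay, green), (5, Quin, gold)}

{(12, Tai, blue), (18, Ola, gold), (18, Vic, gold), (23, Ada, white), (24, Vic, black), (38, Xia, green), (39, Fay, green), (5, Quin, gold)}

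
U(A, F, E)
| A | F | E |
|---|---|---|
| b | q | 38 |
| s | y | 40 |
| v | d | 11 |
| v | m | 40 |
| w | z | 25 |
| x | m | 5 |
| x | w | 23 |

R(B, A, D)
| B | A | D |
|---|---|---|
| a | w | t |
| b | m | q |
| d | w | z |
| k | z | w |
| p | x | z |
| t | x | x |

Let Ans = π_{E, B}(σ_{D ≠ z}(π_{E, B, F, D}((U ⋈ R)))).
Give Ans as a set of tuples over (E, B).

{(23, t), (25, a), (5, t)}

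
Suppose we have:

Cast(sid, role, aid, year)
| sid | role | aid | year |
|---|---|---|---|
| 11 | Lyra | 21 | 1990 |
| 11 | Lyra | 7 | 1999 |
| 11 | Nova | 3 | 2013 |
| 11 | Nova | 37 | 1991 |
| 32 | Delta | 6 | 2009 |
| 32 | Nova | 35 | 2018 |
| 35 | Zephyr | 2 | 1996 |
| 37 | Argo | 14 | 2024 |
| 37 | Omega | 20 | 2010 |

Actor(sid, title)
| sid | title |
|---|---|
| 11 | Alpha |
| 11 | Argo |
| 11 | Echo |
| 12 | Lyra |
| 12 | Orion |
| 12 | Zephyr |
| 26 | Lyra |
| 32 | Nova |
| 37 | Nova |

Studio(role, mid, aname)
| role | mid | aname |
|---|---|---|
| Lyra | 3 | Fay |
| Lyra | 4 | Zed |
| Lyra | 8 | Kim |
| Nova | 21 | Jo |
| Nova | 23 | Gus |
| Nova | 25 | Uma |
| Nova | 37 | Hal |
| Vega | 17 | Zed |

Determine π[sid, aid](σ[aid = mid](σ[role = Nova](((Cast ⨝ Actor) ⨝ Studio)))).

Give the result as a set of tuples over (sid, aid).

Cast ⋈ Actor (natural join on sid): {(11, Lyra, 21, 1990, Alpha), (11, Lyra, 21, 1990, Argo), (11, Lyra, 21, 1990, Echo), (11, Lyra, 7, 1999, Alpha), (11, Lyra, 7, 1999, Argo), (11, Lyra, 7, 1999, Echo), (11, Nova, 3, 2013, Alpha), (11, Nova, 3, 2013, Argo), (11, Nova, 3, 2013, Echo), (11, Nova, 37, 1991, Alpha), (11, Nova, 37, 1991, Argo), (11, Nova, 37, 1991, Echo), (32, Delta, 6, 2009, Nova), (32, Nova, 35, 2018, Nova), (37, Argo, 14, 2024, Nova), (37, Omega, 20, 2010, Nova)}
(Cast ⨝ Actor) ⋈ Studio (natural join on role): {(11, Lyra, 21, 1990, Alpha, 3, Fay), (11, Lyra, 21, 1990, Alpha, 4, Zed), (11, Lyra, 21, 1990, Alpha, 8, Kim), (11, Lyra, 21, 1990, Argo, 3, Fay), (11, Lyra, 21, 1990, Argo, 4, Zed), (11, Lyra, 21, 1990, Argo, 8, Kim), (11, Lyra, 21, 1990, Echo, 3, Fay), (11, Lyra, 21, 1990, Echo, 4, Zed), (11, Lyra, 21, 1990, Echo, 8, Kim), (11, Lyra, 7, 1999, Alpha, 3, Fay), (11, Lyra, 7, 1999, Alpha, 4, Zed), (11, Lyra, 7, 1999, Alpha, 8, Kim), (11, Lyra, 7, 1999, Argo, 3, Fay), (11, Lyra, 7, 1999, Argo, 4, Zed), (11, Lyra, 7, 1999, Argo, 8, Kim), (11, Lyra, 7, 1999, Echo, 3, Fay), (11, Lyra, 7, 1999, Echo, 4, Zed), (11, Lyra, 7, 1999, Echo, 8, Kim), (11, Nova, 3, 2013, Alpha, 21, Jo), (11, Nova, 3, 2013, Alpha, 23, Gus), (11, Nova, 3, 2013, Alpha, 25, Uma), (11, Nova, 3, 2013, Alpha, 37, Hal), (11, Nova, 3, 2013, Argo, 21, Jo), (11, Nova, 3, 2013, Argo, 23, Gus), (11, Nova, 3, 2013, Argo, 25, Uma), (11, Nova, 3, 2013, Argo, 37, Hal), (11, Nova, 3, 2013, Echo, 21, Jo), (11, Nova, 3, 2013, Echo, 23, Gus), (11, Nova, 3, 2013, Echo, 25, Uma), (11, Nova, 3, 2013, Echo, 37, Hal), (11, Nova, 37, 1991, Alpha, 21, Jo), (11, Nova, 37, 1991, Alpha, 23, Gus), (11, Nova, 37, 1991, Alpha, 25, Uma), (11, Nova, 37, 1991, Alpha, 37, Hal), (11, Nova, 37, 1991, Argo, 21, Jo), (11, Nova, 37, 1991, Argo, 23, Gus), (11, Nova, 37, 1991, Argo, 25, Uma), (11, Nova, 37, 1991, Argo, 37, Hal), (11, Nova, 37, 1991, Echo, 21, Jo), (11, Nova, 37, 1991, Echo, 23, Gus), (11, Nova, 37, 1991, Echo, 25, Uma), (11, Nova, 37, 1991, Echo, 37, Hal), (32, Nova, 35, 2018, Nova, 21, Jo), (32, Nova, 35, 2018, Nova, 23, Gus), (32, Nova, 35, 2018, Nova, 25, Uma), (32, Nova, 35, 2018, Nova, 37, Hal)}
Filtering on role = Nova leaves {(11, Nova, 3, 2013, Alpha, 21, Jo), (11, Nova, 3, 2013, Alpha, 23, Gus), (11, Nova, 3, 2013, Alpha, 25, Uma), (11, Nova, 3, 2013, Alpha, 37, Hal), (11, Nova, 3, 2013, Argo, 21, Jo), (11, Nova, 3, 2013, Argo, 23, Gus), (11, Nova, 3, 2013, Argo, 25, Uma), (11, Nova, 3, 2013, Argo, 37, Hal), (11, Nova, 3, 2013, Echo, 21, Jo), (11, Nova, 3, 2013, Echo, 23, Gus), (11, Nova, 3, 2013, Echo, 25, Uma), (11, Nova, 3, 2013, Echo, 37, Hal), (11, Nova, 37, 1991, Alpha, 21, Jo), (11, Nova, 37, 1991, Alpha, 23, Gus), (11, Nova, 37, 1991, Alpha, 25, Uma), (11, Nova, 37, 1991, Alpha, 37, Hal), (11, Nova, 37, 1991, Argo, 21, Jo), (11, Nova, 37, 1991, Argo, 23, Gus), (11, Nova, 37, 1991, Argo, 25, Uma), (11, Nova, 37, 1991, Argo, 37, Hal), (11, Nova, 37, 1991, Echo, 21, Jo), (11, Nova, 37, 1991, Echo, 23, Gus), (11, Nova, 37, 1991, Echo, 25, Uma), (11, Nova, 37, 1991, Echo, 37, Hal), (32, Nova, 35, 2018, Nova, 21, Jo), (32, Nova, 35, 2018, Nova, 23, Gus), (32, Nova, 35, 2018, Nova, 25, Uma), (32, Nova, 35, 2018, Nova, 37, Hal)}.
Filtering on aid = mid leaves {(11, Nova, 37, 1991, Alpha, 37, Hal), (11, Nova, 37, 1991, Argo, 37, Hal), (11, Nova, 37, 1991, Echo, 37, Hal)}.
Projecting to sid, aid (2 duplicate(s) eliminated): {(11, 37)}

{(11, 37)}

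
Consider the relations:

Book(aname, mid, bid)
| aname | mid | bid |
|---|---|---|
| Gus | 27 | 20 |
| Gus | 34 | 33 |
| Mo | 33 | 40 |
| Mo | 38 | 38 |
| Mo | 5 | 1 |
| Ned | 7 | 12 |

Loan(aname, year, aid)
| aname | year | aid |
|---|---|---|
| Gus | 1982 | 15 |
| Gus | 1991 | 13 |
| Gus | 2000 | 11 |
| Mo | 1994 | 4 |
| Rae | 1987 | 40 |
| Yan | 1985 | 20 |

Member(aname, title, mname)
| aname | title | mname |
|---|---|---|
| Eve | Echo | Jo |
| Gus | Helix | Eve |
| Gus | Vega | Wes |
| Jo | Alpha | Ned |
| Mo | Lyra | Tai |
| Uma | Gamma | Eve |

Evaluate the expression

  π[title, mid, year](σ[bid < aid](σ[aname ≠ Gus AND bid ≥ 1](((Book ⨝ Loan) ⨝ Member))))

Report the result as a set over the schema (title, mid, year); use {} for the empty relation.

Book ⋈ Loan (natural join on aname): {(Gus, 27, 20, 1982, 15), (Gus, 27, 20, 1991, 13), (Gus, 27, 20, 2000, 11), (Gus, 34, 33, 1982, 15), (Gus, 34, 33, 1991, 13), (Gus, 34, 33, 2000, 11), (Mo, 33, 40, 1994, 4), (Mo, 38, 38, 1994, 4), (Mo, 5, 1, 1994, 4)}
(Book ⨝ Loan) ⋈ Member (natural join on aname): {(Gus, 27, 20, 1982, 15, Helix, Eve), (Gus, 27, 20, 1982, 15, Vega, Wes), (Gus, 27, 20, 1991, 13, Helix, Eve), (Gus, 27, 20, 1991, 13, Vega, Wes), (Gus, 27, 20, 2000, 11, Helix, Eve), (Gus, 27, 20, 2000, 11, Vega, Wes), (Gus, 34, 33, 1982, 15, Helix, Eve), (Gus, 34, 33, 1982, 15, Vega, Wes), (Gus, 34, 33, 1991, 13, Helix, Eve), (Gus, 34, 33, 1991, 13, Vega, Wes), (Gus, 34, 33, 2000, 11, Helix, Eve), (Gus, 34, 33, 2000, 11, Vega, Wes), (Mo, 33, 40, 1994, 4, Lyra, Tai), (Mo, 38, 38, 1994, 4, Lyra, Tai), (Mo, 5, 1, 1994, 4, Lyra, Tai)}
Filtering on aname ≠ Gus AND bid ≥ 1 leaves {(Mo, 33, 40, 1994, 4, Lyra, Tai), (Mo, 38, 38, 1994, 4, Lyra, Tai), (Mo, 5, 1, 1994, 4, Lyra, Tai)}.
Filtering on bid < aid leaves {(Mo, 5, 1, 1994, 4, Lyra, Tai)}.
Keep only column(s) title, mid, year: {(Lyra, 5, 1994)}

{(Lyra, 5, 1994)}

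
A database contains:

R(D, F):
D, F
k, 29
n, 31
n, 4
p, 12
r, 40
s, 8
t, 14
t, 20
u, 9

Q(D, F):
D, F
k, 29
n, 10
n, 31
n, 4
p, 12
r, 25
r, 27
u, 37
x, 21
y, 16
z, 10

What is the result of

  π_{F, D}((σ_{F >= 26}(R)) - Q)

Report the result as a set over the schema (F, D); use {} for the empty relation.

{(40, r)}

σ[F >= 26]: keep tuples satisfying F >= 26 → {(k, 29), (n, 31), (r, 40)}
Taking the difference: {(r, 40)}
π[F, D]: project onto (F, D) → {(40, r)}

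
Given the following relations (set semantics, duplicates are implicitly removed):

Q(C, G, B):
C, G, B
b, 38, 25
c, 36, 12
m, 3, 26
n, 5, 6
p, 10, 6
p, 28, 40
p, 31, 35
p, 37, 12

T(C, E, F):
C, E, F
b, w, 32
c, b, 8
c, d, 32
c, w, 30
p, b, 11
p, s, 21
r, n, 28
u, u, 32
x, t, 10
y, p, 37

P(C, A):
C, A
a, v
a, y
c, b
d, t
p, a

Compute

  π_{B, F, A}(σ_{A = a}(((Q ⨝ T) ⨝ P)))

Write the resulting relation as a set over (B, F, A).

{(12, 11, a), (12, 21, a), (35, 11, a), (35, 21, a), (40, 11, a), (40, 21, a), (6, 11, a), (6, 21, a)}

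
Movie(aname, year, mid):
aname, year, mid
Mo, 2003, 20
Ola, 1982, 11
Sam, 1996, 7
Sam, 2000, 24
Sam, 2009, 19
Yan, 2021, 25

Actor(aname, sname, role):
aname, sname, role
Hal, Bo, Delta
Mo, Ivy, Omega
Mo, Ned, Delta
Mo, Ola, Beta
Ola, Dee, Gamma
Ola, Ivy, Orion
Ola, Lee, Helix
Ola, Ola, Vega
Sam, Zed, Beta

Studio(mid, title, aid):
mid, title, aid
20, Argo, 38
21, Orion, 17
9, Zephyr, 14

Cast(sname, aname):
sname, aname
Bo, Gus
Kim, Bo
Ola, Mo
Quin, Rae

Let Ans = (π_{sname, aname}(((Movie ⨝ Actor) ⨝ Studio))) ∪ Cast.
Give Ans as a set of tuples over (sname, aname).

Joining Movie and Actor on aname yields {(Mo, 2003, 20, Ivy, Omega), (Mo, 2003, 20, Ned, Delta), (Mo, 2003, 20, Ola, Beta), (Ola, 1982, 11, Dee, Gamma), (Ola, 1982, 11, Ivy, Orion), (Ola, 1982, 11, Lee, Helix), (Ola, 1982, 11, Ola, Vega), (Sam, 1996, 7, Zed, Beta), (Sam, 2000, 24, Zed, Beta), (Sam, 2009, 19, Zed, Beta)}.
Joining (Movie ⨝ Actor) and Studio on mid yields {(Mo, 2003, 20, Ivy, Omega, Argo, 38), (Mo, 2003, 20, Ned, Delta, Argo, 38), (Mo, 2003, 20, Ola, Beta, Argo, 38)}.
π_{sname, aname} gives {(Ivy, Mo), (Ned, Mo), (Ola, Mo)}.
Union: {(Ivy, Mo), (Ned, Mo), (Ola, Mo)} with {(Bo, Gus), (Kim, Bo), (Ola, Mo), (Quin, Rae)} → {(Bo, Gus), (Ivy, Mo), (Kim, Bo), (Ned, Mo), (Ola, Mo), (Quin, Rae)}

{(Bo, Gus), (Ivy, Mo), (Kim, Bo), (Ned, Mo), (Ola, Mo), (Quin, Rae)}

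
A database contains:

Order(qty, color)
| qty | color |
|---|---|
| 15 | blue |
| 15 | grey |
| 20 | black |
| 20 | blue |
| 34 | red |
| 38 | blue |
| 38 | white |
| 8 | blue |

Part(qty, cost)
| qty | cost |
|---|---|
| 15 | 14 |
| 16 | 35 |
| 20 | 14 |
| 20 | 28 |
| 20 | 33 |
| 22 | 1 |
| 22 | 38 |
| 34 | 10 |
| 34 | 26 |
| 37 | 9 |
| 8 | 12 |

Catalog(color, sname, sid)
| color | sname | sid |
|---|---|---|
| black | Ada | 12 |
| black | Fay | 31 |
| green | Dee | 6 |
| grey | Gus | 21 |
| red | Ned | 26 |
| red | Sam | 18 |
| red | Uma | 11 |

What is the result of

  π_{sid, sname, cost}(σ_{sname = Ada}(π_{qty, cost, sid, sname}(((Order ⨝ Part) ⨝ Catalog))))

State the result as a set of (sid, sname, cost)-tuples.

Joining Order and Part on qty yields {(15, blue, 14), (15, grey, 14), (20, black, 14), (20, black, 28), (20, black, 33), (20, blue, 14), (20, blue, 28), (20, blue, 33), (34, red, 10), (34, red, 26), (8, blue, 12)}.
Joining (Order ⨝ Part) and Catalog on color yields {(15, grey, 14, Gus, 21), (20, black, 14, Ada, 12), (20, black, 14, Fay, 31), (20, black, 28, Ada, 12), (20, black, 28, Fay, 31), (20, black, 33, Ada, 12), (20, black, 33, Fay, 31), (34, red, 10, Ned, 26), (34, red, 10, Sam, 18), (34, red, 10, Uma, 11), (34, red, 26, Ned, 26), (34, red, 26, Sam, 18), (34, red, 26, Uma, 11)}.
π_{qty, cost, sid, sname} gives {(15, 14, 21, Gus), (20, 14, 12, Ada), (20, 14, 31, Fay), (20, 28, 12, Ada), (20, 28, 31, Fay), (20, 33, 12, Ada), (20, 33, 31, Fay), (34, 10, 11, Uma), (34, 10, 18, Sam), (34, 10, 26, Ned), (34, 26, 11, Uma), (34, 26, 18, Sam), (34, 26, 26, Ned)}.
Apply σ_{sname = Ada}; surviving tuples: {(20, 14, 12, Ada), (20, 28, 12, Ada), (20, 33, 12, Ada)}
π_{sid, sname, cost} gives {(12, Ada, 14), (12, Ada, 28), (12, Ada, 33)}.

{(12, Ada, 14), (12, Ada, 28), (12, Ada, 33)}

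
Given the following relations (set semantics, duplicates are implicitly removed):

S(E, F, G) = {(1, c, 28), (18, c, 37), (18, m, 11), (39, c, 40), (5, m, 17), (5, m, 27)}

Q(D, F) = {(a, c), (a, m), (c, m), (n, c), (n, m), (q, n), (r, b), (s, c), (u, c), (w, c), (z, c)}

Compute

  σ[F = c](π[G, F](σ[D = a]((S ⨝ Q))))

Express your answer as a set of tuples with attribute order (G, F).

Joining S and Q on F yields {(1, c, 28, a), (1, c, 28, n), (1, c, 28, s), (1, c, 28, u), (1, c, 28, w), (1, c, 28, z), (18, c, 37, a), (18, c, 37, n), (18, c, 37, s), (18, c, 37, u), (18, c, 37, w), (18, c, 37, z), (18, m, 11, a), (18, m, 11, c), (18, m, 11, n), (39, c, 40, a), (39, c, 40, n), (39, c, 40, s), (39, c, 40, u), (39, c, 40, w), (39, c, 40, z), (5, m, 17, a), (5, m, 17, c), (5, m, 17, n), (5, m, 27, a), (5, m, 27, c), (5, m, 27, n)}.
σ[D = a]: keep tuples satisfying D = a → {(1, c, 28, a), (18, c, 37, a), (18, m, 11, a), (39, c, 40, a), (5, m, 17, a), (5, m, 27, a)}
Keep only column(s) G, F: {(11, m), (17, m), (27, m), (28, c), (37, c), (40, c)}
σ[F = c]: keep tuples satisfying F = c → {(28, c), (37, c), (40, c)}

{(28, c), (37, c), (40, c)}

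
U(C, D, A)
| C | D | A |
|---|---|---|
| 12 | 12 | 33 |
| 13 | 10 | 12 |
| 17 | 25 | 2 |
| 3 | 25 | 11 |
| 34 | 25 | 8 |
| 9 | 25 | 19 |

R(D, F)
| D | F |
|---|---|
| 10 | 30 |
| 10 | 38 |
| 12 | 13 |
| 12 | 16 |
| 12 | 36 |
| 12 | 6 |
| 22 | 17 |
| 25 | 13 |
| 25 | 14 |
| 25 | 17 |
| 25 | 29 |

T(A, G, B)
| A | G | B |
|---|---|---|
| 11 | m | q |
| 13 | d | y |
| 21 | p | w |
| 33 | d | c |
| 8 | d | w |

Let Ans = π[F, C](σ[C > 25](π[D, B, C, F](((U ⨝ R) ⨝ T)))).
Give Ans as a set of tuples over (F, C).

{(13, 34), (14, 34), (17, 34), (29, 34)}

Natural join on D: {(12, 12, 33, 13), (12, 12, 33, 16), (12, 12, 33, 36), (12, 12, 33, 6), (13, 10, 12, 30), (13, 10, 12, 38), (17, 25, 2, 13), (17, 25, 2, 14), (17, 25, 2, 17), (17, 25, 2, 29), (3, 25, 11, 13), (3, 25, 11, 14), (3, 25, 11, 17), (3, 25, 11, 29), (34, 25, 8, 13), (34, 25, 8, 14), (34, 25, 8, 17), (34, 25, 8, 29), (9, 25, 19, 13), (9, 25, 19, 14), (9, 25, 19, 17), (9, 25, 19, 29)}
Natural join on A: {(12, 12, 33, 13, d, c), (12, 12, 33, 16, d, c), (12, 12, 33, 36, d, c), (12, 12, 33, 6, d, c), (3, 25, 11, 13, m, q), (3, 25, 11, 14, m, q), (3, 25, 11, 17, m, q), (3, 25, 11, 29, m, q), (34, 25, 8, 13, d, w), (34, 25, 8, 14, d, w), (34, 25, 8, 17, d, w), (34, 25, 8, 29, d, w)}
π_{D, B, C, F} gives {(12, c, 12, 13), (12, c, 12, 16), (12, c, 12, 36), (12, c, 12, 6), (25, q, 3, 13), (25, q, 3, 14), (25, q, 3, 17), (25, q, 3, 29), (25, w, 34, 13), (25, w, 34, 14), (25, w, 34, 17), (25, w, 34, 29)}.
Selection C > 25: {(25, w, 34, 13), (25, w, 34, 14), (25, w, 34, 17), (25, w, 34, 29)}
π_{F, C} gives {(13, 34), (14, 34), (17, 34), (29, 34)}.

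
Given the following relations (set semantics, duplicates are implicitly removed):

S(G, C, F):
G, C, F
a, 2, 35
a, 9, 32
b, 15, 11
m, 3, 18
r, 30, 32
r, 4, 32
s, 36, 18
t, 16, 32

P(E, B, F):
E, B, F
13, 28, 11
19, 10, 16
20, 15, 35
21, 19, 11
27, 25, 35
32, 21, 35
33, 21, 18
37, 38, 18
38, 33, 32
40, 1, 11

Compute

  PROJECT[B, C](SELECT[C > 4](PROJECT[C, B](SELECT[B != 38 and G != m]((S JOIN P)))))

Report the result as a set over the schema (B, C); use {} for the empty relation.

{(1, 15), (19, 15), (21, 36), (28, 15), (33, 16), (33, 30), (33, 9)}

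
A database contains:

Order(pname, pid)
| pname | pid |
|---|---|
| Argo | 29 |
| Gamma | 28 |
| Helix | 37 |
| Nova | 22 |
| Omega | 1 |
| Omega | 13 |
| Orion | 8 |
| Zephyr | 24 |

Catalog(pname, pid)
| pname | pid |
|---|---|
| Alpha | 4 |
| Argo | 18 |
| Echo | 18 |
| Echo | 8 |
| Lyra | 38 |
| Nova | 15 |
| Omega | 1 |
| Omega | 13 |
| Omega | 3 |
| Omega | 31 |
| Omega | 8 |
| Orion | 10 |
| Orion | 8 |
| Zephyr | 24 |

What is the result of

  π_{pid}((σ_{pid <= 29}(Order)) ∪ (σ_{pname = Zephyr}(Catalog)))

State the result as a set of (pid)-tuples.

{1, 13, 22, 24, 28, 29, 8}

Selection pid <= 29: {(Argo, 29), (Gamma, 28), (Nova, 22), (Omega, 1), (Omega, 13), (Orion, 8), (Zephyr, 24)}
Selection pname = Zephyr: {(Zephyr, 24)}
Union: {(Argo, 29), (Gamma, 28), (Nova, 22), (Omega, 1), (Omega, 13), (Orion, 8), (Zephyr, 24)} with {(Zephyr, 24)} → {(Argo, 29), (Gamma, 28), (Nova, 22), (Omega, 1), (Omega, 13), (Orion, 8), (Zephyr, 24)}
π_{pid} gives {1, 13, 22, 24, 28, 29, 8}.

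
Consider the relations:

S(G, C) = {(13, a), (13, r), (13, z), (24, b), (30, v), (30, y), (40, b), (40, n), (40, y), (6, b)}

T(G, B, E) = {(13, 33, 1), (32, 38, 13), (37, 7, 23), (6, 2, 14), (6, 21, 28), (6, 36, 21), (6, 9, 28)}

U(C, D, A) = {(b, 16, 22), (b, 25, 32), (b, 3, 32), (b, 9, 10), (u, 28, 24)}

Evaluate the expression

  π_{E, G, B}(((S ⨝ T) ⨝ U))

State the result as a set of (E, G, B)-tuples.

Natural join on G: {(13, a, 33, 1), (13, r, 33, 1), (13, z, 33, 1), (6, b, 2, 14), (6, b, 21, 28), (6, b, 36, 21), (6, b, 9, 28)}
Natural join on C: {(6, b, 2, 14, 16, 22), (6, b, 2, 14, 25, 32), (6, b, 2, 14, 3, 32), (6, b, 2, 14, 9, 10), (6, b, 21, 28, 16, 22), (6, b, 21, 28, 25, 32), (6, b, 21, 28, 3, 32), (6, b, 21, 28, 9, 10), (6, b, 36, 21, 16, 22), (6, b, 36, 21, 25, 32), (6, b, 36, 21, 3, 32), (6, b, 36, 21, 9, 10), (6, b, 9, 28, 16, 22), (6, b, 9, 28, 25, 32), (6, b, 9, 28, 3, 32), (6, b, 9, 28, 9, 10)}
π_{E, G, B} gives {(14, 6, 2), (21, 6, 36), (28, 6, 21), (28, 6, 9)} (12 duplicate(s) eliminated).

{(14, 6, 2), (21, 6, 36), (28, 6, 21), (28, 6, 9)}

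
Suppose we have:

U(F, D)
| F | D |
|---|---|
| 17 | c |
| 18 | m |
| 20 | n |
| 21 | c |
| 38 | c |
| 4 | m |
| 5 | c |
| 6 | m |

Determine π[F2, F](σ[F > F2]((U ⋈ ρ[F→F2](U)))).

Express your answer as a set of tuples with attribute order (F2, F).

{(17, 21), (17, 38), (21, 38), (4, 18), (4, 6), (5, 17), (5, 21), (5, 38), (6, 18)}

ρ[F→F2]: schema becomes (F2, D); tuples unchanged.
Natural join on D: {(17, c, 17), (17, c, 21), (17, c, 38), (17, c, 5), (18, m, 18), (18, m, 4), (18, m, 6), (20, n, 20), (21, c, 17), (21, c, 21), (21, c, 38), (21, c, 5), (38, c, 17), (38, c, 21), (38, c, 38), (38, c, 5), (4, m, 18), (4, m, 4), (4, m, 6), (5, c, 17), (5, c, 21), (5, c, 38), (5, c, 5), (6, m, 18), (6, m, 4), (6, m, 6)}
Apply σ_{F > F2}; surviving tuples: {(17, c, 5), (18, m, 4), (18, m, 6), (21, c, 17), (21, c, 5), (38, c, 17), (38, c, 21), (38, c, 5), (6, m, 4)}
π[F2, F]: project onto (F2, F) → {(17, 21), (17, 38), (21, 38), (4, 18), (4, 6), (5, 17), (5, 21), (5, 38), (6, 18)}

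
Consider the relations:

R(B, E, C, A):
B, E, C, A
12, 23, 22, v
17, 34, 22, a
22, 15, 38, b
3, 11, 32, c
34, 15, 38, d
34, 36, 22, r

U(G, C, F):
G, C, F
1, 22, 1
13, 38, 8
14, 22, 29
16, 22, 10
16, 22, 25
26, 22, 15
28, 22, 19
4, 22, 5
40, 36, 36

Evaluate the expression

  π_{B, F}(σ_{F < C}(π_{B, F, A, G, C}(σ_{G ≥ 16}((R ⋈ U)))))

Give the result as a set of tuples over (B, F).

Joining R and U on C yields {(12, 23, 22, v, 1, 1), (12, 23, 22, v, 14, 29), (12, 23, 22, v, 16, 10), (12, 23, 22, v, 16, 25), (12, 23, 22, v, 26, 15), (12, 23, 22, v, 28, 19), (12, 23, 22, v, 4, 5), (17, 34, 22, a, 1, 1), (17, 34, 22, a, 14, 29), (17, 34, 22, a, 16, 10), (17, 34, 22, a, 16, 25), (17, 34, 22, a, 26, 15), (17, 34, 22, a, 28, 19), (17, 34, 22, a, 4, 5), (22, 15, 38, b, 13, 8), (34, 15, 38, d, 13, 8), (34, 36, 22, r, 1, 1), (34, 36, 22, r, 14, 29), (34, 36, 22, r, 16, 10), (34, 36, 22, r, 16, 25), (34, 36, 22, r, 26, 15), (34, 36, 22, r, 28, 19), (34, 36, 22, r, 4, 5)}.
Selection G ≥ 16: {(12, 23, 22, v, 16, 10), (12, 23, 22, v, 16, 25), (12, 23, 22, v, 26, 15), (12, 23, 22, v, 28, 19), (17, 34, 22, a, 16, 10), (17, 34, 22, a, 16, 25), (17, 34, 22, a, 26, 15), (17, 34, 22, a, 28, 19), (34, 36, 22, r, 16, 10), (34, 36, 22, r, 16, 25), (34, 36, 22, r, 26, 15), (34, 36, 22, r, 28, 19)}
Keep only column(s) B, F, A, G, C: {(12, 10, v, 16, 22), (12, 15, v, 26, 22), (12, 19, v, 28, 22), (12, 25, v, 16, 22), (17, 10, a, 16, 22), (17, 15, a, 26, 22), (17, 19, a, 28, 22), (17, 25, a, 16, 22), (34, 10, r, 16, 22), (34, 15, r, 26, 22), (34, 19, r, 28, 22), (34, 25, r, 16, 22)}
Selection F < C: {(12, 10, v, 16, 22), (12, 15, v, 26, 22), (12, 19, v, 28, 22), (17, 10, a, 16, 22), (17, 15, a, 26, 22), (17, 19, a, 28, 22), (34, 10, r, 16, 22), (34, 15, r, 26, 22), (34, 19, r, 28, 22)}
Keep only column(s) B, F: {(12, 10), (12, 15), (12, 19), (17, 10), (17, 15), (17, 19), (34, 10), (34, 15), (34, 19)}

{(12, 10), (12, 15), (12, 19), (17, 10), (17, 15), (17, 19), (34, 10), (34, 15), (34, 19)}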